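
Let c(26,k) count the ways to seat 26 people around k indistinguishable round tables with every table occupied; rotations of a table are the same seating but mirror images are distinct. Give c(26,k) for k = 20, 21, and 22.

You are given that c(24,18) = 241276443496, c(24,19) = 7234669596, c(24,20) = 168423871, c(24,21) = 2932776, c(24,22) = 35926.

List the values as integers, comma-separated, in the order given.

[25] T[25,19]:24*7234669596+241276443496=414908513800 · T[25,20]:24*168423871+7234669596=11276842500 · T[25,21]:24*2932776+168423871=238810495 · T[25,22]:24*35926+2932776=3795000
[26] T[26,20]:25*11276842500+414908513800=696829576300 · T[26,21]:25*238810495+11276842500=17247104875 · T[26,22]:25*3795000+238810495=333685495
Read c(26,20) = 696829576300, c(26,21) = 17247104875, c(26,22) = 333685495.

696829576300, 17247104875, 333685495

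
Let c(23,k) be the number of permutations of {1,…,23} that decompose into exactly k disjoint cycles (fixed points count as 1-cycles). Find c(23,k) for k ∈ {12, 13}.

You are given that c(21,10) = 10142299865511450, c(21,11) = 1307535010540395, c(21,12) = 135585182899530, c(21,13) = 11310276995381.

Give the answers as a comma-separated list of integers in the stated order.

129006659818331295, 12363045847086207

i=22: T(22,11)=10142299865511450+21·1307535010540395=37600535086859745 | T(22,12)=1307535010540395+21·135585182899530=4154823851430525 | T(22,13)=135585182899530+21·11310276995381=373100999802531
i=23: T(23,12)=37600535086859745+22·4154823851430525=129006659818331295 | T(23,13)=4154823851430525+22·373100999802531=12363045847086207
Read c(23,12) = 129006659818331295, c(23,13) = 12363045847086207.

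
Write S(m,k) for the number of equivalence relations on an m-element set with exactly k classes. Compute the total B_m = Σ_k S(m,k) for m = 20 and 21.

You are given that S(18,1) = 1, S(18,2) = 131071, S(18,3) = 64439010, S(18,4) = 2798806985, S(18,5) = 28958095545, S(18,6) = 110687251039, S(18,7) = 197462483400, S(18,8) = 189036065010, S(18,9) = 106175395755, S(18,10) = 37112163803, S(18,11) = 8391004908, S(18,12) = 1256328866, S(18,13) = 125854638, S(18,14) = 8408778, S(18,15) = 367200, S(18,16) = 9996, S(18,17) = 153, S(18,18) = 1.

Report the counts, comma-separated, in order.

51724158235372, 474869816156751

@19  (19,1):1·1+0→1, (19,2):131071·2+1→262143, (19,3):64439010·3+131071→193448101, (19,4):2798806985·4+64439010→11259666950, (19,5):28958095545·5+2798806985→147589284710, (19,6):110687251039·6+28958095545→693081601779, (19,7):197462483400·7+110687251039→1492924634839, (19,8):189036065010·8+197462483400→1709751003480, (19,9):106175395755·9+189036065010→1144614626805, (19,10):37112163803·10+106175395755→477297033785, (19,11):8391004908·11+37112163803→129413217791, (19,12):1256328866·12+8391004908→23466951300, (19,13):125854638·13+1256328866→2892439160, (19,14):8408778·14+125854638→243577530, (19,15):367200·15+8408778→13916778, (19,16):9996·16+367200→527136, (19,17):153·17+9996→12597, (19,18):1·18+153→171, (19,19):0·19+1→1
@20  (20,1):1·1+0→1, (20,2):262143·2+1→524287, (20,3):193448101·3+262143→580606446, (20,4):11259666950·4+193448101→45232115901, (20,5):147589284710·5+11259666950→749206090500, (20,6):693081601779·6+147589284710→4306078895384, (20,7):1492924634839·7+693081601779→11143554045652, (20,8):1709751003480·8+1492924634839→15170932662679, (20,9):1144614626805·9+1709751003480→12011282644725, (20,10):477297033785·10+1144614626805→5917584964655, (20,11):129413217791·11+477297033785→1900842429486, (20,12):23466951300·12+129413217791→411016633391, (20,13):2892439160·13+23466951300→61068660380, (20,14):243577530·14+2892439160→6302524580, (20,15):13916778·15+243577530→452329200, (20,16):527136·16+13916778→22350954, (20,17):12597·17+527136→741285, (20,18):171·18+12597→15675, (20,19):1·19+171→190, (20,20):0·20+1→1
@21  (21,1):1·1+0→1, (21,2):524287·2+1→1048575, (21,3):580606446·3+524287→1742343625, (21,4):45232115901·4+580606446→181509070050, (21,5):749206090500·5+45232115901→3791262568401, (21,6):4306078895384·6+749206090500→26585679462804, (21,7):11143554045652·7+4306078895384→82310957214948, (21,8):15170932662679·8+11143554045652→132511015347084, (21,9):12011282644725·9+15170932662679→123272476465204, (21,10):5917584964655·10+12011282644725→71187132291275, (21,11):1900842429486·11+5917584964655→26826851689001, (21,12):411016633391·12+1900842429486→6833042030178, (21,13):61068660380·13+411016633391→1204909218331, (21,14):6302524580·14+61068660380→149304004500, (21,15):452329200·15+6302524580→13087462580, (21,16):22350954·16+452329200→809944464, (21,17):741285·17+22350954→34952799, (21,18):15675·18+741285→1023435, (21,19):190·19+15675→19285, (21,20):1·20+190→210, (21,21):0·21+1→1
B_20 = ΣS(20,k) = 1+524287+580606446+45232115901+749206090500+4306078895384+11143554045652+15170932662679+12011282644725+5917584964655+1900842429486+411016633391+61068660380+6302524580+452329200+22350954+741285+15675+190+1 = 51724158235372
B_21 = ΣS(21,k) = 1+1048575+1742343625+181509070050+3791262568401+26585679462804+82310957214948+132511015347084+123272476465204+71187132291275+26826851689001+6833042030178+1204909218331+149304004500+13087462580+809944464+34952799+1023435+19285+210+1 = 474869816156751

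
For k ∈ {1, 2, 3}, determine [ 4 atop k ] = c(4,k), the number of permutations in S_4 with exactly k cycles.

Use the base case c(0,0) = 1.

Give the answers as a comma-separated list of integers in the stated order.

6, 11, 6

[1] T[1,1]:0*0+1=1
[2] T[2,1]:1*1+0=1 · T[2,2]:1*0+1=1
[3] T[3,1]:2*1+0=2 · T[3,2]:2*1+1=3 · T[3,3]:2*0+1=1
[4] T[4,1]:3*2+0=6 · T[4,2]:3*3+2=11 · T[4,3]:3*1+3=6
Read c(4,1) = 6, c(4,2) = 11, c(4,3) = 6.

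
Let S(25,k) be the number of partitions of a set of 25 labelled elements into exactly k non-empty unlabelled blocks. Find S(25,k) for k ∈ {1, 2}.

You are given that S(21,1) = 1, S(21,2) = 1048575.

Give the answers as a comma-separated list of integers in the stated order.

row 22: T[22][1]=1·1+0=1  T[22][2]=2·1048575+1=2097151
row 23: T[23][1]=1·1+0=1  T[23][2]=2·2097151+1=4194303
row 24: T[24][1]=1·1+0=1  T[24][2]=2·4194303+1=8388607
row 25: T[25][1]=1·1+0=1  T[25][2]=2·8388607+1=16777215
Read S(25,1) = 1, S(25,2) = 16777215.

1, 16777215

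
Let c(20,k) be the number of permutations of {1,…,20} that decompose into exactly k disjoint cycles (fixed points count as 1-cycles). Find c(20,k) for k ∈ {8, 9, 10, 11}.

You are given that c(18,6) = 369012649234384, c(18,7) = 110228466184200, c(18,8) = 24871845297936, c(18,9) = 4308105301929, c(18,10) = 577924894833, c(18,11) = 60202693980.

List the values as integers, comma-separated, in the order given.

@19  (19,7):110228466184200·18+369012649234384→2353125040549984, (19,8):24871845297936·18+110228466184200→557921681547048, (19,9):4308105301929·18+24871845297936→102417740732658, (19,10):577924894833·18+4308105301929→14710753408923, (19,11):60202693980·18+577924894833→1661573386473
@20  (20,8):557921681547048·19+2353125040549984→12953636989943896, (20,9):102417740732658·19+557921681547048→2503858755467550, (20,10):14710753408923·19+102417740732658→381922055502195, (20,11):1661573386473·19+14710753408923→46280647751910
Read c(20,8) = 12953636989943896, c(20,9) = 2503858755467550, c(20,10) = 381922055502195, c(20,11) = 46280647751910.

12953636989943896, 2503858755467550, 381922055502195, 46280647751910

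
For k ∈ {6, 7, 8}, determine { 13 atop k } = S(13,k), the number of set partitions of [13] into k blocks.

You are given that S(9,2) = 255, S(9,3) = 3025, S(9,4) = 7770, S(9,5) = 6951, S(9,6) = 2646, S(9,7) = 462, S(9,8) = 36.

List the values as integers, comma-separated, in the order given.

@10  (10,3):3025·3+255→9330, (10,4):7770·4+3025→34105, (10,5):6951·5+7770→42525, (10,6):2646·6+6951→22827, (10,7):462·7+2646→5880, (10,8):36·8+462→750
@11  (11,4):34105·4+9330→145750, (11,5):42525·5+34105→246730, (11,6):22827·6+42525→179487, (11,7):5880·7+22827→63987, (11,8):750·8+5880→11880
@12  (12,5):246730·5+145750→1379400, (12,6):179487·6+246730→1323652, (12,7):63987·7+179487→627396, (12,8):11880·8+63987→159027
@13  (13,6):1323652·6+1379400→9321312, (13,7):627396·7+1323652→5715424, (13,8):159027·8+627396→1899612
Read S(13,6) = 9321312, S(13,7) = 5715424, S(13,8) = 1899612.

9321312, 5715424, 1899612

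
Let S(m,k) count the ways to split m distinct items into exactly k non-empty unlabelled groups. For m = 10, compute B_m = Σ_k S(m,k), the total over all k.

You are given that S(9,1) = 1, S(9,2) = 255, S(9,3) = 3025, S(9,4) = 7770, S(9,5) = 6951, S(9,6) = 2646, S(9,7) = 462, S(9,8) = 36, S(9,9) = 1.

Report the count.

115975

[10] T[10,1]:1*1+0=1 · T[10,2]:2*255+1=511 · T[10,3]:3*3025+255=9330 · T[10,4]:4*7770+3025=34105 · T[10,5]:5*6951+7770=42525 · T[10,6]:6*2646+6951=22827 · T[10,7]:7*462+2646=5880 · T[10,8]:8*36+462=750 · T[10,9]:9*1+36=45 · T[10,10]:10*0+1=1
B_10 = ΣS(10,k) = 1+511+9330+34105+42525+22827+5880+750+45+1 = 115975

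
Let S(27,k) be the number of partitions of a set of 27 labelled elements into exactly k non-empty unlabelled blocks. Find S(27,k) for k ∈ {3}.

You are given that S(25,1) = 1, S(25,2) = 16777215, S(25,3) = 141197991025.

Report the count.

i=26: T(26,2)=1+2·16777215=33554431 | T(26,3)=16777215+3·141197991025=423610750290
i=27: T(27,3)=33554431+3·423610750290=1270865805301
Read S(27,3) = 1270865805301.

1270865805301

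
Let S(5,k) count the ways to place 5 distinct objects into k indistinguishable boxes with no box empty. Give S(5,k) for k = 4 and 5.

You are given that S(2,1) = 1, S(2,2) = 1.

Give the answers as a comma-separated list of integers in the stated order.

row 3: T[3][2]=2·1+1=3  T[3][3]=3·0+1=1
row 4: T[4][3]=3·1+3=6  T[4][4]=4·0+1=1
row 5: T[5][4]=4·1+6=10  T[5][5]=5·0+1=1
Read S(5,4) = 10, S(5,5) = 1.

10, 1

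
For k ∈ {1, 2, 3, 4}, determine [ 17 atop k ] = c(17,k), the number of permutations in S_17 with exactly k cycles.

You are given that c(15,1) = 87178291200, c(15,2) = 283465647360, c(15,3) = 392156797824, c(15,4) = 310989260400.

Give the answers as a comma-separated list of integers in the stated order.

20922789888000, 70734282393600, 102992244837120, 87077748875904

r16: T_16,1=15×87178291200+0=1307674368000; T_16,2=15×283465647360+87178291200=4339163001600; T_16,3=15×392156797824+283465647360=6165817614720; T_16,4=15×310989260400+392156797824=5056995703824
r17: T_17,1=16×1307674368000+0=20922789888000; T_17,2=16×4339163001600+1307674368000=70734282393600; T_17,3=16×6165817614720+4339163001600=102992244837120; T_17,4=16×5056995703824+6165817614720=87077748875904
Read c(17,1) = 20922789888000, c(17,2) = 70734282393600, c(17,3) = 102992244837120, c(17,4) = 87077748875904.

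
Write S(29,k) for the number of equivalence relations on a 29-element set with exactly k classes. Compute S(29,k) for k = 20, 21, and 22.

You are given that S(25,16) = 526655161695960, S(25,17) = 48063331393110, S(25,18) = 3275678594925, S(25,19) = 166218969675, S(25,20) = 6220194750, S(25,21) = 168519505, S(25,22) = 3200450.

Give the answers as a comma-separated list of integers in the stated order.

17110181160972900, 949910385013590, 40823077538100

@26  (26,17):48063331393110·17+526655161695960→1343731795378830, (26,18):3275678594925·18+48063331393110→107025546101760, (26,19):166218969675·19+3275678594925→6433839018750, (26,20):6220194750·20+166218969675→290622864675, (26,21):168519505·21+6220194750→9759104355, (26,22):3200450·22+168519505→238929405
@27  (27,18):107025546101760·18+1343731795378830→3270191625210510, (27,19):6433839018750·19+107025546101760→229268487458010, (27,20):290622864675·20+6433839018750→12246296312250, (27,21):9759104355·21+290622864675→495564056130, (27,22):238929405·22+9759104355→15015551265
@28  (28,19):229268487458010·19+3270191625210510→7626292886912700, (28,20):12246296312250·20+229268487458010→474194413703010, (28,21):495564056130·21+12246296312250→22653141490980, (28,22):15015551265·22+495564056130→825906183960
@29  (29,20):474194413703010·20+7626292886912700→17110181160972900, (29,21):22653141490980·21+474194413703010→949910385013590, (29,22):825906183960·22+22653141490980→40823077538100
Read S(29,20) = 17110181160972900, S(29,21) = 949910385013590, S(29,22) = 40823077538100.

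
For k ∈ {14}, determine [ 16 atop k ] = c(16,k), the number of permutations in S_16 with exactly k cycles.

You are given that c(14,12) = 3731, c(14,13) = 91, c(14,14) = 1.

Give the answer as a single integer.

6580

@15  (15,13):91·14+3731→5005, (15,14):1·14+91→105
@16  (16,14):105·15+5005→6580
Read c(16,14) = 6580.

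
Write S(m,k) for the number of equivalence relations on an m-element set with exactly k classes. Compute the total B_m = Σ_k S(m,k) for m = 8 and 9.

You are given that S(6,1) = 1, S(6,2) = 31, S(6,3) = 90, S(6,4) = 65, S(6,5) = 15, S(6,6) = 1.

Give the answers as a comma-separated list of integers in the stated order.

@7  (7,1):1·1+0→1, (7,2):31·2+1→63, (7,3):90·3+31→301, (7,4):65·4+90→350, (7,5):15·5+65→140, (7,6):1·6+15→21, (7,7):0·7+1→1
@8  (8,1):1·1+0→1, (8,2):63·2+1→127, (8,3):301·3+63→966, (8,4):350·4+301→1701, (8,5):140·5+350→1050, (8,6):21·6+140→266, (8,7):1·7+21→28, (8,8):0·8+1→1
@9  (9,1):1·1+0→1, (9,2):127·2+1→255, (9,3):966·3+127→3025, (9,4):1701·4+966→7770, (9,5):1050·5+1701→6951, (9,6):266·6+1050→2646, (9,7):28·7+266→462, (9,8):1·8+28→36, (9,9):0·9+1→1
B_8 = ΣS(8,k) = 1+127+966+1701+1050+266+28+1 = 4140
B_9 = ΣS(9,k) = 1+255+3025+7770+6951+2646+462+36+1 = 21147

4140, 21147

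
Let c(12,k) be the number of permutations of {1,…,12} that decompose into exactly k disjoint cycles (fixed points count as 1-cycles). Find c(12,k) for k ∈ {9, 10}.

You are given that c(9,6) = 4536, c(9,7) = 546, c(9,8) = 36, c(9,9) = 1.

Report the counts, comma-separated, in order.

32670, 1925

@10  (10,7):546·9+4536→9450, (10,8):36·9+546→870, (10,9):1·9+36→45, (10,10):0·9+1→1
@11  (11,8):870·10+9450→18150, (11,9):45·10+870→1320, (11,10):1·10+45→55
@12  (12,9):1320·11+18150→32670, (12,10):55·11+1320→1925
Read c(12,9) = 32670, c(12,10) = 1925.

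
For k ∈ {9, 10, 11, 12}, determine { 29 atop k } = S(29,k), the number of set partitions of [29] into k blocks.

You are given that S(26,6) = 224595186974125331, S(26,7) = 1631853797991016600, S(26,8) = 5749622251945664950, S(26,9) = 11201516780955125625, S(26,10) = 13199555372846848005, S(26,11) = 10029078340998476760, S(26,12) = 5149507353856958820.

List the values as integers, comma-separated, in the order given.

9452962848327254398506, 16392038075086211019625, 18059551225961878690915, 13326679652926121224470

[27] T[27,7]:7*1631853797991016600+224595186974125331=11647571772911241531 · T[27,8]:8*5749622251945664950+1631853797991016600=47628831813556336200 · T[27,9]:9*11201516780955125625+5749622251945664950=106563273280541795575 · T[27,10]:10*13199555372846848005+11201516780955125625=143197070509423605675 · T[27,11]:11*10029078340998476760+13199555372846848005=123519417123830092365 · T[27,12]:12*5149507353856958820+10029078340998476760=71823166587281982600
[28] T[28,8]:8*47628831813556336200+11647571772911241531=392678226281361931131 · T[28,9]:9*106563273280541795575+47628831813556336200=1006698291338432496375 · T[28,10]:10*143197070509423605675+106563273280541795575=1538533978374777852325 · T[28,11]:11*123519417123830092365+143197070509423605675=1501910658871554621690 · T[28,12]:12*71823166587281982600+123519417123830092365=985397416171213883565
[29] T[29,9]:9*1006698291338432496375+392678226281361931131=9452962848327254398506 · T[29,10]:10*1538533978374777852325+1006698291338432496375=16392038075086211019625 · T[29,11]:11*1501910658871554621690+1538533978374777852325=18059551225961878690915 · T[29,12]:12*985397416171213883565+1501910658871554621690=13326679652926121224470
Read S(29,9) = 9452962848327254398506, S(29,10) = 16392038075086211019625, S(29,11) = 18059551225961878690915, S(29,12) = 13326679652926121224470.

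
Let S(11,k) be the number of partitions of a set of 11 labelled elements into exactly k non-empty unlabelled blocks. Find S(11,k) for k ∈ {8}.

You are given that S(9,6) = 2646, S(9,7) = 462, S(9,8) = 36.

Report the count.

11880

row 10: T[10][7]=7·462+2646=5880  T[10][8]=8·36+462=750
row 11: T[11][8]=8·750+5880=11880
Read S(11,8) = 11880.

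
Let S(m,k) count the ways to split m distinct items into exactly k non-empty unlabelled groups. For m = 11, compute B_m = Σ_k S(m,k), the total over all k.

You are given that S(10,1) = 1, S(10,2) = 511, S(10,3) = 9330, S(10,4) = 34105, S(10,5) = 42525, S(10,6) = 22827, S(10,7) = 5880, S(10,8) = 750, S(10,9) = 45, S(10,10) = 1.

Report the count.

i=11: T(11,1)=0+1·1=1 | T(11,2)=1+2·511=1023 | T(11,3)=511+3·9330=28501 | T(11,4)=9330+4·34105=145750 | T(11,5)=34105+5·42525=246730 | T(11,6)=42525+6·22827=179487 | T(11,7)=22827+7·5880=63987 | T(11,8)=5880+8·750=11880 | T(11,9)=750+9·45=1155 | T(11,10)=45+10·1=55 | T(11,11)=1+11·0=1
B_11 = ΣS(11,k) = 1+1023+28501+145750+246730+179487+63987+11880+1155+55+1 = 678570

678570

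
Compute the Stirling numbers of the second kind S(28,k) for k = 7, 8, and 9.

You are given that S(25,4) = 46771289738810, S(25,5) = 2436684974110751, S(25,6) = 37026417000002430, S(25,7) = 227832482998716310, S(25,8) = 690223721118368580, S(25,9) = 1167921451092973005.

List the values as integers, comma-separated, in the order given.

82892803728383735268, 392678226281361931131, 1006698291338432496375

r26: T_26,5=5×2436684974110751+46771289738810=12230196160292565; T_26,6=6×37026417000002430+2436684974110751=224595186974125331; T_26,7=7×227832482998716310+37026417000002430=1631853797991016600; T_26,8=8×690223721118368580+227832482998716310=5749622251945664950; T_26,9=9×1167921451092973005+690223721118368580=11201516780955125625
r27: T_27,6=6×224595186974125331+12230196160292565=1359801318005044551; T_27,7=7×1631853797991016600+224595186974125331=11647571772911241531; T_27,8=8×5749622251945664950+1631853797991016600=47628831813556336200; T_27,9=9×11201516780955125625+5749622251945664950=106563273280541795575
r28: T_28,7=7×11647571772911241531+1359801318005044551=82892803728383735268; T_28,8=8×47628831813556336200+11647571772911241531=392678226281361931131; T_28,9=9×106563273280541795575+47628831813556336200=1006698291338432496375
Read S(28,7) = 82892803728383735268, S(28,8) = 392678226281361931131, S(28,9) = 1006698291338432496375.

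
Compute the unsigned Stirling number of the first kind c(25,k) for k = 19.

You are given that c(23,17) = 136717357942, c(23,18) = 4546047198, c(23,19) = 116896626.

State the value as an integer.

414908513800

row 24: T[24][18]=23·4546047198+136717357942=241276443496  T[24][19]=23·116896626+4546047198=7234669596
row 25: T[25][19]=24·7234669596+241276443496=414908513800
Read c(25,19) = 414908513800.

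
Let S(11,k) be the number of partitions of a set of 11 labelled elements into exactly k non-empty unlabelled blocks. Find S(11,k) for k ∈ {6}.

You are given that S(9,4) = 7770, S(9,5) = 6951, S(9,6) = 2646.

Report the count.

179487

@10  (10,5):6951·5+7770→42525, (10,6):2646·6+6951→22827
@11  (11,6):22827·6+42525→179487
Read S(11,6) = 179487.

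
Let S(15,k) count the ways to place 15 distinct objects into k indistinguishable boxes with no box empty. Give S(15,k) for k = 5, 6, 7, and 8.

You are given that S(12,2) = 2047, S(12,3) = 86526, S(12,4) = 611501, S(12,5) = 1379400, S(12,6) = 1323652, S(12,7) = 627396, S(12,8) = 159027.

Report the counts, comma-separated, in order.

210766920, 420693273, 408741333, 216627840

[13] T[13,3]:3*86526+2047=261625 · T[13,4]:4*611501+86526=2532530 · T[13,5]:5*1379400+611501=7508501 · T[13,6]:6*1323652+1379400=9321312 · T[13,7]:7*627396+1323652=5715424 · T[13,8]:8*159027+627396=1899612
[14] T[14,4]:4*2532530+261625=10391745 · T[14,5]:5*7508501+2532530=40075035 · T[14,6]:6*9321312+7508501=63436373 · T[14,7]:7*5715424+9321312=49329280 · T[14,8]:8*1899612+5715424=20912320
[15] T[15,5]:5*40075035+10391745=210766920 · T[15,6]:6*63436373+40075035=420693273 · T[15,7]:7*49329280+63436373=408741333 · T[15,8]:8*20912320+49329280=216627840
Read S(15,5) = 210766920, S(15,6) = 420693273, S(15,7) = 408741333, S(15,8) = 216627840.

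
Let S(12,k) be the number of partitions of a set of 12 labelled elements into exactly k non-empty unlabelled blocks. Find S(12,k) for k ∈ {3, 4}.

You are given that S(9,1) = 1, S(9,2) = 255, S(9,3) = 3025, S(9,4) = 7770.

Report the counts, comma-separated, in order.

86526, 611501

[10] T[10,1]:1*1+0=1 · T[10,2]:2*255+1=511 · T[10,3]:3*3025+255=9330 · T[10,4]:4*7770+3025=34105
[11] T[11,2]:2*511+1=1023 · T[11,3]:3*9330+511=28501 · T[11,4]:4*34105+9330=145750
[12] T[12,3]:3*28501+1023=86526 · T[12,4]:4*145750+28501=611501
Read S(12,3) = 86526, S(12,4) = 611501.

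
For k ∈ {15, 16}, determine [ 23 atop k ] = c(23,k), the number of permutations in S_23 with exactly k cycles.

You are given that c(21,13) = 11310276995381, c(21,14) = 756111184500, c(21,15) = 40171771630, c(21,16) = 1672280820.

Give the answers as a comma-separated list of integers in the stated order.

62382416421941, 3256091103430

row 22: T[22][14]=21·756111184500+11310276995381=27188611869881  T[22][15]=21·40171771630+756111184500=1599718388730  T[22][16]=21·1672280820+40171771630=75289668850
row 23: T[23][15]=22·1599718388730+27188611869881=62382416421941  T[23][16]=22·75289668850+1599718388730=3256091103430
Read c(23,15) = 62382416421941, c(23,16) = 3256091103430.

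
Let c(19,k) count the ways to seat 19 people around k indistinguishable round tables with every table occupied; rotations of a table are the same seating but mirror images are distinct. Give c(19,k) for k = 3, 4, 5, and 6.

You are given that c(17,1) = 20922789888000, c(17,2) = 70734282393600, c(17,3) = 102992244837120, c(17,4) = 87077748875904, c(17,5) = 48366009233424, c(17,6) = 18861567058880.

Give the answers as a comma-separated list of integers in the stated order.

34012249593822720, 30321254007719424, 17950712280921504, 7551527592063024

i=18: T(18,2)=20922789888000+17·70734282393600=1223405590579200 | T(18,3)=70734282393600+17·102992244837120=1821602444624640 | T(18,4)=102992244837120+17·87077748875904=1583313975727488 | T(18,5)=87077748875904+17·48366009233424=909299905844112 | T(18,6)=48366009233424+17·18861567058880=369012649234384
i=19: T(19,3)=1223405590579200+18·1821602444624640=34012249593822720 | T(19,4)=1821602444624640+18·1583313975727488=30321254007719424 | T(19,5)=1583313975727488+18·909299905844112=17950712280921504 | T(19,6)=909299905844112+18·369012649234384=7551527592063024
Read c(19,3) = 34012249593822720, c(19,4) = 30321254007719424, c(19,5) = 17950712280921504, c(19,6) = 7551527592063024.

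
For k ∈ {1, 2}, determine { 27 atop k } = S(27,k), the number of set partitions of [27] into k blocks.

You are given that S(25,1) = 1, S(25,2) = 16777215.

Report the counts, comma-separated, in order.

@26  (26,1):1·1+0→1, (26,2):16777215·2+1→33554431
@27  (27,1):1·1+0→1, (27,2):33554431·2+1→67108863
Read S(27,1) = 1, S(27,2) = 67108863.

1, 67108863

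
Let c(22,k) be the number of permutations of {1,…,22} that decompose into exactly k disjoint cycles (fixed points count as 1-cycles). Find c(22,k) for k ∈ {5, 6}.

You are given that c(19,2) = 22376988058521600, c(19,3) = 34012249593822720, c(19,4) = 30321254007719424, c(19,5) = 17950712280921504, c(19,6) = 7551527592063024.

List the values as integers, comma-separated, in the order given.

i=20: T(20,3)=22376988058521600+19·34012249593822720=668609730341153280 | T(20,4)=34012249593822720+19·30321254007719424=610116075740491776 | T(20,5)=30321254007719424+19·17950712280921504=371384787345228000 | T(20,6)=17950712280921504+19·7551527592063024=161429736530118960
i=21: T(21,4)=668609730341153280+20·610116075740491776=12870931245150988800 | T(21,5)=610116075740491776+20·371384787345228000=8037811822645051776 | T(21,6)=371384787345228000+20·161429736530118960=3599979517947607200
i=22: T(22,5)=12870931245150988800+21·8037811822645051776=181664979520697076096 | T(22,6)=8037811822645051776+21·3599979517947607200=83637381699544802976
Read c(22,5) = 181664979520697076096, c(22,6) = 83637381699544802976.

181664979520697076096, 83637381699544802976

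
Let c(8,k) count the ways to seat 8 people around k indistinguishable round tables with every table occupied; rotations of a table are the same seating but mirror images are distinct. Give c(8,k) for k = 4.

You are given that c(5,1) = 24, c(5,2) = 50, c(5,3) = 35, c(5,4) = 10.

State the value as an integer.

6769

i=6: T(6,2)=24+5·50=274 | T(6,3)=50+5·35=225 | T(6,4)=35+5·10=85
i=7: T(7,3)=274+6·225=1624 | T(7,4)=225+6·85=735
i=8: T(8,4)=1624+7·735=6769
Read c(8,4) = 6769.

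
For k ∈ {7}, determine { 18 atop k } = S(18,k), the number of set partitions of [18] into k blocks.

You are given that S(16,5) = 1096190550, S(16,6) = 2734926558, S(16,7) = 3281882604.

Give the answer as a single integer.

[17] T[17,6]:6*2734926558+1096190550=17505749898 · T[17,7]:7*3281882604+2734926558=25708104786
[18] T[18,7]:7*25708104786+17505749898=197462483400
Read S(18,7) = 197462483400.

197462483400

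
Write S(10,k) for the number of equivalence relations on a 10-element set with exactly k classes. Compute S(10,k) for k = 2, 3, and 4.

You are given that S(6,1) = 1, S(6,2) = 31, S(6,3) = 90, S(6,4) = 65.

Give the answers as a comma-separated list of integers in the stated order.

i=7: T(7,1)=0+1·1=1 | T(7,2)=1+2·31=63 | T(7,3)=31+3·90=301 | T(7,4)=90+4·65=350
i=8: T(8,1)=0+1·1=1 | T(8,2)=1+2·63=127 | T(8,3)=63+3·301=966 | T(8,4)=301+4·350=1701
i=9: T(9,1)=0+1·1=1 | T(9,2)=1+2·127=255 | T(9,3)=127+3·966=3025 | T(9,4)=966+4·1701=7770
i=10: T(10,2)=1+2·255=511 | T(10,3)=255+3·3025=9330 | T(10,4)=3025+4·7770=34105
Read S(10,2) = 511, S(10,3) = 9330, S(10,4) = 34105.

511, 9330, 34105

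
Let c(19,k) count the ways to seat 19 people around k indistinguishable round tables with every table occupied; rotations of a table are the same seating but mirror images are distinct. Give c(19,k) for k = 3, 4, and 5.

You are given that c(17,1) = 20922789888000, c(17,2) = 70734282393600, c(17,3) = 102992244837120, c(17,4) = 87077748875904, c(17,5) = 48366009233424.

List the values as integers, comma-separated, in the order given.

i=18: T(18,2)=20922789888000+17·70734282393600=1223405590579200 | T(18,3)=70734282393600+17·102992244837120=1821602444624640 | T(18,4)=102992244837120+17·87077748875904=1583313975727488 | T(18,5)=87077748875904+17·48366009233424=909299905844112
i=19: T(19,3)=1223405590579200+18·1821602444624640=34012249593822720 | T(19,4)=1821602444624640+18·1583313975727488=30321254007719424 | T(19,5)=1583313975727488+18·909299905844112=17950712280921504
Read c(19,3) = 34012249593822720, c(19,4) = 30321254007719424, c(19,5) = 17950712280921504.

34012249593822720, 30321254007719424, 17950712280921504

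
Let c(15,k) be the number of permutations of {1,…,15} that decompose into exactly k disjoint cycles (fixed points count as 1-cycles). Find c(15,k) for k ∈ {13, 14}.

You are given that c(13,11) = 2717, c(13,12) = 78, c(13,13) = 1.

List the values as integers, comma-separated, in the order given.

5005, 105

i=14: T(14,12)=2717+13·78=3731 | T(14,13)=78+13·1=91 | T(14,14)=1+13·0=1
i=15: T(15,13)=3731+14·91=5005 | T(15,14)=91+14·1=105
Read c(15,13) = 5005, c(15,14) = 105.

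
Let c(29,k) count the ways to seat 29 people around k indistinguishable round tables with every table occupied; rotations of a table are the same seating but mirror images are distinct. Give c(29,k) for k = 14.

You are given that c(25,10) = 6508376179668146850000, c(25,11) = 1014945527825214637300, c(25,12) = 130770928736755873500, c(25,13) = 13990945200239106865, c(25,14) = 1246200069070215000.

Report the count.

2316762871029690607422990

[26] T[26,11]:25*1014945527825214637300+6508376179668146850000=31882014375298512782500 · T[26,12]:25*130770928736755873500+1014945527825214637300=4284218746244111474800 · T[26,13]:25*13990945200239106865+130770928736755873500=480544558742733545125 · T[26,14]:25*1246200069070215000+13990945200239106865=45145946926994481865
[27] T[27,12]:26*4284218746244111474800+31882014375298512782500=143271701777645411127300 · T[27,13]:26*480544558742733545125+4284218746244111474800=16778377273555183648050 · T[27,14]:26*45145946926994481865+480544558742733545125=1654339178844590073615
[28] T[28,13]:27*16778377273555183648050+143271701777645411127300=596287888163635369624650 · T[28,14]:27*1654339178844590073615+16778377273555183648050=61445535102359115635655
[29] T[29,14]:28*61445535102359115635655+596287888163635369624650=2316762871029690607422990
Read c(29,14) = 2316762871029690607422990.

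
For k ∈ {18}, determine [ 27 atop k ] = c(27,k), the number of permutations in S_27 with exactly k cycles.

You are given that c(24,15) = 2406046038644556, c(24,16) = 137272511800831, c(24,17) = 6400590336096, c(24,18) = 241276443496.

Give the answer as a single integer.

r25: T_25,16=24×137272511800831+2406046038644556=5700586321864500; T_25,17=24×6400590336096+137272511800831=290886679867135; T_25,18=24×241276443496+6400590336096=12191224980000
r26: T_26,17=25×290886679867135+5700586321864500=12972753318542875; T_26,18=25×12191224980000+290886679867135=595667304367135
r27: T_27,18=26×595667304367135+12972753318542875=28460103232088385
Read c(27,18) = 28460103232088385.

28460103232088385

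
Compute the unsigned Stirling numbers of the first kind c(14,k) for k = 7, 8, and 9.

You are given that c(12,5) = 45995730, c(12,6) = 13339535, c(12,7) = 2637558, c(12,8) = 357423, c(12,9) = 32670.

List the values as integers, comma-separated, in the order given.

790943153, 135036473, 16669653

@13  (13,6):13339535·12+45995730→206070150, (13,7):2637558·12+13339535→44990231, (13,8):357423·12+2637558→6926634, (13,9):32670·12+357423→749463
@14  (14,7):44990231·13+206070150→790943153, (14,8):6926634·13+44990231→135036473, (14,9):749463·13+6926634→16669653
Read c(14,7) = 790943153, c(14,8) = 135036473, c(14,9) = 16669653.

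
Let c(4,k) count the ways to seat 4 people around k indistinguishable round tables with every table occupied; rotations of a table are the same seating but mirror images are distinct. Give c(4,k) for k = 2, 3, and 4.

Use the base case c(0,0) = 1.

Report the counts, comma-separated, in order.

11, 6, 1

row 1: T[1][1]=0·0+1=1
row 2: T[2][1]=1·1+0=1  T[2][2]=1·0+1=1
row 3: T[3][1]=2·1+0=2  T[3][2]=2·1+1=3  T[3][3]=2·0+1=1
row 4: T[4][2]=3·3+2=11  T[4][3]=3·1+3=6  T[4][4]=3·0+1=1
Read c(4,2) = 11, c(4,3) = 6, c(4,4) = 1.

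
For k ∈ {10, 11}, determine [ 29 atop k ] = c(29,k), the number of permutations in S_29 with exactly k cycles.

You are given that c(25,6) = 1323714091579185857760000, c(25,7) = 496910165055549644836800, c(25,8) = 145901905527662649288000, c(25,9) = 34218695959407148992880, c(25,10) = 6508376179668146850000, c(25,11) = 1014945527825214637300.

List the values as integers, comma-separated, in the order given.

6409259592413089839517170080, 1142413073615783087483702480

i=26: T(26,7)=1323714091579185857760000+25·496910165055549644836800=13746468217967926978680000 | T(26,8)=496910165055549644836800+25·145901905527662649288000=4144457803247115877036800 | T(26,9)=145901905527662649288000+25·34218695959407148992880=1001369304512841374110000 | T(26,10)=34218695959407148992880+25·6508376179668146850000=196928100451110820242880 | T(26,11)=6508376179668146850000+25·1014945527825214637300=31882014375298512782500
i=27: T(27,8)=13746468217967926978680000+26·4144457803247115877036800=121502371102392939781636800 | T(27,9)=4144457803247115877036800+26·1001369304512841374110000=30180059720580991603896800 | T(27,10)=1001369304512841374110000+26·196928100451110820242880=6121499916241722700424880 | T(27,11)=196928100451110820242880+26·31882014375298512782500=1025860474208872152587880
i=28: T(28,9)=121502371102392939781636800+27·30180059720580991603896800=936363983558079713086850400 | T(28,10)=30180059720580991603896800+27·6121499916241722700424880=195460557459107504515368560 | T(28,11)=6121499916241722700424880+27·1025860474208872152587880=33819732719881270820297640
i=29: T(29,10)=936363983558079713086850400+28·195460557459107504515368560=6409259592413089839517170080 | T(29,11)=195460557459107504515368560+28·33819732719881270820297640=1142413073615783087483702480
Read c(29,10) = 6409259592413089839517170080, c(29,11) = 1142413073615783087483702480.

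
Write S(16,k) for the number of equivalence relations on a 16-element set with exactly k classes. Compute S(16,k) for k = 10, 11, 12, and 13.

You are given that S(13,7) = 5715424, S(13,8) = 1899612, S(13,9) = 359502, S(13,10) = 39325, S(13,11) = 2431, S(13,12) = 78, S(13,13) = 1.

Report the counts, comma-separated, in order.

193754990, 28936908, 2757118, 165620

r14: T_14,8=8×1899612+5715424=20912320; T_14,9=9×359502+1899612=5135130; T_14,10=10×39325+359502=752752; T_14,11=11×2431+39325=66066; T_14,12=12×78+2431=3367; T_14,13=13×1+78=91
r15: T_15,9=9×5135130+20912320=67128490; T_15,10=10×752752+5135130=12662650; T_15,11=11×66066+752752=1479478; T_15,12=12×3367+66066=106470; T_15,13=13×91+3367=4550
r16: T_16,10=10×12662650+67128490=193754990; T_16,11=11×1479478+12662650=28936908; T_16,12=12×106470+1479478=2757118; T_16,13=13×4550+106470=165620
Read S(16,10) = 193754990, S(16,11) = 28936908, S(16,12) = 2757118, S(16,13) = 165620.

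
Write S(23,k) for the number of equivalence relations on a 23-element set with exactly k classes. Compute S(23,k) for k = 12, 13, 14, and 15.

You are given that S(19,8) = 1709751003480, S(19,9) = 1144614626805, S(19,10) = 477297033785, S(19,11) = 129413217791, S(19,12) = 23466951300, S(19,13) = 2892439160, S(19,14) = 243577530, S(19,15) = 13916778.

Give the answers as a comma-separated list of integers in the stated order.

1672162773483930, 401282560341390, 68629175807115, 8479404429331

@20  (20,9):1144614626805·9+1709751003480→12011282644725, (20,10):477297033785·10+1144614626805→5917584964655, (20,11):129413217791·11+477297033785→1900842429486, (20,12):23466951300·12+129413217791→411016633391, (20,13):2892439160·13+23466951300→61068660380, (20,14):243577530·14+2892439160→6302524580, (20,15):13916778·15+243577530→452329200
@21  (21,10):5917584964655·10+12011282644725→71187132291275, (21,11):1900842429486·11+5917584964655→26826851689001, (21,12):411016633391·12+1900842429486→6833042030178, (21,13):61068660380·13+411016633391→1204909218331, (21,14):6302524580·14+61068660380→149304004500, (21,15):452329200·15+6302524580→13087462580
@22  (22,11):26826851689001·11+71187132291275→366282500870286, (22,12):6833042030178·12+26826851689001→108823356051137, (22,13):1204909218331·13+6833042030178→22496861868481, (22,14):149304004500·14+1204909218331→3295165281331, (22,15):13087462580·15+149304004500→345615943200
@23  (23,12):108823356051137·12+366282500870286→1672162773483930, (23,13):22496861868481·13+108823356051137→401282560341390, (23,14):3295165281331·14+22496861868481→68629175807115, (23,15):345615943200·15+3295165281331→8479404429331
Read S(23,12) = 1672162773483930, S(23,13) = 401282560341390, S(23,14) = 68629175807115, S(23,15) = 8479404429331.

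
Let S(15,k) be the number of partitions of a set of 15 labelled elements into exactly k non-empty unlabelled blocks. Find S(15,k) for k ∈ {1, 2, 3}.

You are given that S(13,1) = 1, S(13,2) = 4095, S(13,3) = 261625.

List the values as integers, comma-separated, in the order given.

row 14: T[14][1]=1·1+0=1  T[14][2]=2·4095+1=8191  T[14][3]=3·261625+4095=788970
row 15: T[15][1]=1·1+0=1  T[15][2]=2·8191+1=16383  T[15][3]=3·788970+8191=2375101
Read S(15,1) = 1, S(15,2) = 16383, S(15,3) = 2375101.

1, 16383, 2375101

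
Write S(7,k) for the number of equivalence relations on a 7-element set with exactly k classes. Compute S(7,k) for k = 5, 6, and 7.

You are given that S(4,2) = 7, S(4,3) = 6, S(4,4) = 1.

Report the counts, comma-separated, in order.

140, 21, 1

@5  (5,3):6·3+7→25, (5,4):1·4+6→10, (5,5):0·5+1→1
@6  (6,4):10·4+25→65, (6,5):1·5+10→15, (6,6):0·6+1→1
@7  (7,5):15·5+65→140, (7,6):1·6+15→21, (7,7):0·7+1→1
Read S(7,5) = 140, S(7,6) = 21, S(7,7) = 1.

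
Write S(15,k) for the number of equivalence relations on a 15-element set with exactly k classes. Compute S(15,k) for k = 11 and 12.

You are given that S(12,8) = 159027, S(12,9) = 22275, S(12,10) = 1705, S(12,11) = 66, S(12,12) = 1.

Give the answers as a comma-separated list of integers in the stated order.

1479478, 106470

[13] T[13,9]:9*22275+159027=359502 · T[13,10]:10*1705+22275=39325 · T[13,11]:11*66+1705=2431 · T[13,12]:12*1+66=78
[14] T[14,10]:10*39325+359502=752752 · T[14,11]:11*2431+39325=66066 · T[14,12]:12*78+2431=3367
[15] T[15,11]:11*66066+752752=1479478 · T[15,12]:12*3367+66066=106470
Read S(15,11) = 1479478, S(15,12) = 106470.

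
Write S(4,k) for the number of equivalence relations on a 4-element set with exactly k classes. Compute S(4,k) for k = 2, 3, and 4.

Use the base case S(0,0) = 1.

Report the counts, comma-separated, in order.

[1] T[1,1]:1*0+1=1
[2] T[2,1]:1*1+0=1 · T[2,2]:2*0+1=1
[3] T[3,1]:1*1+0=1 · T[3,2]:2*1+1=3 · T[3,3]:3*0+1=1
[4] T[4,2]:2*3+1=7 · T[4,3]:3*1+3=6 · T[4,4]:4*0+1=1
Read S(4,2) = 7, S(4,3) = 6, S(4,4) = 1.

7, 6, 1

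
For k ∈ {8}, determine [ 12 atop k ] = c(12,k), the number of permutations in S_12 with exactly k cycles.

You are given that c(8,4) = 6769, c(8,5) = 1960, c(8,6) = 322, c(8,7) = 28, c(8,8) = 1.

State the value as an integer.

357423

row 9: T[9][5]=8·1960+6769=22449  T[9][6]=8·322+1960=4536  T[9][7]=8·28+322=546  T[9][8]=8·1+28=36
row 10: T[10][6]=9·4536+22449=63273  T[10][7]=9·546+4536=9450  T[10][8]=9·36+546=870
row 11: T[11][7]=10·9450+63273=157773  T[11][8]=10·870+9450=18150
row 12: T[12][8]=11·18150+157773=357423
Read c(12,8) = 357423.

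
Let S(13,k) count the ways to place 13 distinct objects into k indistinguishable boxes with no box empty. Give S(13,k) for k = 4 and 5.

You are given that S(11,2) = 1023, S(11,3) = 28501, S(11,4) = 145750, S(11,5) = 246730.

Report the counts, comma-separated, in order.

@12  (12,3):28501·3+1023→86526, (12,4):145750·4+28501→611501, (12,5):246730·5+145750→1379400
@13  (13,4):611501·4+86526→2532530, (13,5):1379400·5+611501→7508501
Read S(13,4) = 2532530, S(13,5) = 7508501.

2532530, 7508501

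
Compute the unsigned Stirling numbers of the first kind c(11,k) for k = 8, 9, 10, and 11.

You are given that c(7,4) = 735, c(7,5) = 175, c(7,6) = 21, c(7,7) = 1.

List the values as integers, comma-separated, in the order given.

@8  (8,5):175·7+735→1960, (8,6):21·7+175→322, (8,7):1·7+21→28, (8,8):0·7+1→1
@9  (9,6):322·8+1960→4536, (9,7):28·8+322→546, (9,8):1·8+28→36, (9,9):0·8+1→1
@10  (10,7):546·9+4536→9450, (10,8):36·9+546→870, (10,9):1·9+36→45, (10,10):0·9+1→1
@11  (11,8):870·10+9450→18150, (11,9):45·10+870→1320, (11,10):1·10+45→55, (11,11):0·10+1→1
Read c(11,8) = 18150, c(11,9) = 1320, c(11,10) = 55, c(11,11) = 1.

18150, 1320, 55, 1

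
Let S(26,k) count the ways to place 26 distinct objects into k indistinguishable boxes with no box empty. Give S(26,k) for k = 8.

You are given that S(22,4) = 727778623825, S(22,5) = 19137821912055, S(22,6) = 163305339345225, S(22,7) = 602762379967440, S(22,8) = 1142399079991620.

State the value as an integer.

i=23: T(23,5)=727778623825+5·19137821912055=96416888184100 | T(23,6)=19137821912055+6·163305339345225=998969857983405 | T(23,7)=163305339345225+7·602762379967440=4382641999117305 | T(23,8)=602762379967440+8·1142399079991620=9741955019900400
i=24: T(24,6)=96416888184100+6·998969857983405=6090236036084530 | T(24,7)=998969857983405+7·4382641999117305=31677463851804540 | T(24,8)=4382641999117305+8·9741955019900400=82318282158320505
i=25: T(25,7)=6090236036084530+7·31677463851804540=227832482998716310 | T(25,8)=31677463851804540+8·82318282158320505=690223721118368580
i=26: T(26,8)=227832482998716310+8·690223721118368580=5749622251945664950
Read S(26,8) = 5749622251945664950.

5749622251945664950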